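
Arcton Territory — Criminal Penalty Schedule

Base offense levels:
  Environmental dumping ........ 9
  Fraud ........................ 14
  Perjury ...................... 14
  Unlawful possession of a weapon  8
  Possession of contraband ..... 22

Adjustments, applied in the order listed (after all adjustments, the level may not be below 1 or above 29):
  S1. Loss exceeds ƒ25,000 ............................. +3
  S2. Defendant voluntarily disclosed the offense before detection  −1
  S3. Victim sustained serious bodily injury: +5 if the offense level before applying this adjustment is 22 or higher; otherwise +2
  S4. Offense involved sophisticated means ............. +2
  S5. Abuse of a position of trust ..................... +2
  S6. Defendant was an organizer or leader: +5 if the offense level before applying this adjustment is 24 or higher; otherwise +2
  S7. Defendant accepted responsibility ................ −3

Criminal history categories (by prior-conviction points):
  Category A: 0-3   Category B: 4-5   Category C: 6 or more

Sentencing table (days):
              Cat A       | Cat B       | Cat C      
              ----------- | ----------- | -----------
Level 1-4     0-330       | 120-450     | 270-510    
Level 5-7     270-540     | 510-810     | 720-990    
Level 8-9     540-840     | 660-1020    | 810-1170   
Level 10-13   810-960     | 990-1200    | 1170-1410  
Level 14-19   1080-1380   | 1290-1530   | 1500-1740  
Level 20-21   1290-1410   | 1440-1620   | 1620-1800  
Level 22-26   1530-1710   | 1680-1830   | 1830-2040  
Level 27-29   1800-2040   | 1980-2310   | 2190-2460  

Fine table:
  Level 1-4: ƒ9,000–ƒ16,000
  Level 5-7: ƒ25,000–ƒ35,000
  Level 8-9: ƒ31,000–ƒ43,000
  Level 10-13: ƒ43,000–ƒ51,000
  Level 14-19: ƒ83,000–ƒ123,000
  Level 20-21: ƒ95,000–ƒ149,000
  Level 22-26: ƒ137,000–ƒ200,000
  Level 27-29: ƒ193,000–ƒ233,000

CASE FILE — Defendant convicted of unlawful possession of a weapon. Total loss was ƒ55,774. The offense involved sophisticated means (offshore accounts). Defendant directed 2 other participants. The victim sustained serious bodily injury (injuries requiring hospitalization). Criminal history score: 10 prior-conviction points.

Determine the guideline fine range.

ƒ83,000–ƒ123,000

Base offense level for unlawful possession of a weapon: 8.
S1 applies: 8 + 3 = 11.
S2 does not apply.
S3 applies (level before this adjustment is 11 < 22, so +2): 11 + 2 = 13.
S4 applies: 13 + 2 = 15.
S6 applies (level before this adjustment is 15 < 24, so +2): 15 + 2 = 17.
Final offense level: 17.
Level 17 falls in the 14-19 band.
Fine table: Level 14-19 → ƒ83,000–ƒ123,000.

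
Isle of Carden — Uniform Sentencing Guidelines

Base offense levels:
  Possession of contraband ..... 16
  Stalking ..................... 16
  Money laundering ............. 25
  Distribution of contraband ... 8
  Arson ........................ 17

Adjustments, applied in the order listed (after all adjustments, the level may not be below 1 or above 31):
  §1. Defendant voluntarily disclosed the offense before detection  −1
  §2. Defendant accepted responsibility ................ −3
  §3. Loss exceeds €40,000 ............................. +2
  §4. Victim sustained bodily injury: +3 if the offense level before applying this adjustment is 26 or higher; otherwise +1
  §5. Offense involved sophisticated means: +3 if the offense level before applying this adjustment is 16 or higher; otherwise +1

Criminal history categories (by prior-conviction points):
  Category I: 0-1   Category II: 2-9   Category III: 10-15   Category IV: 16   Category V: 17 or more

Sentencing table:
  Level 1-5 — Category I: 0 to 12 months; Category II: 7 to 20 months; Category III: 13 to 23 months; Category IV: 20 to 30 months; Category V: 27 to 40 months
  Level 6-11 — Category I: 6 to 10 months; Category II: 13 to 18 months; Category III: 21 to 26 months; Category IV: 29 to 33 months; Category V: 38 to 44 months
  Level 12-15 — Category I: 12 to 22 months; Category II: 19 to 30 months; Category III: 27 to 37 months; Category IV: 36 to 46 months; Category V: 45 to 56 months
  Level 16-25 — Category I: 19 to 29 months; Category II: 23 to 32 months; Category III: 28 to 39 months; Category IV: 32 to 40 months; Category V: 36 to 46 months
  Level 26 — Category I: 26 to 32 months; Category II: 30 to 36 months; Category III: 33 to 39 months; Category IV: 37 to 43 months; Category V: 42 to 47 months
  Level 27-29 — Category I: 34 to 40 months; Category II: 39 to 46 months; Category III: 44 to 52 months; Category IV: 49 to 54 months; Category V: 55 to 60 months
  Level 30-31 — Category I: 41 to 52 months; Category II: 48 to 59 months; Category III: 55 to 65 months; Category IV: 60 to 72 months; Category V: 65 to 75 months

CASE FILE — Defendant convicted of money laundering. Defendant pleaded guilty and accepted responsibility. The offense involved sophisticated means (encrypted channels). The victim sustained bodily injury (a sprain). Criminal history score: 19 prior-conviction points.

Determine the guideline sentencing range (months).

42-47 months

Base offense level for money laundering: 25.
§1 does not apply.
§2 applies: 25 − 3 = 22.
§4 applies (level before this adjustment is 22 < 26, so +1): 22 + 1 = 23.
§5 applies (level before this adjustment is 23 ≥ 16, so +3): 23 + 3 = 26.
Final offense level: 26.
Criminal history: 19 prior points → Category V (17+).
Level 26 falls in the 26 band.
Grid: Level 26 × Category V = 42-47 months.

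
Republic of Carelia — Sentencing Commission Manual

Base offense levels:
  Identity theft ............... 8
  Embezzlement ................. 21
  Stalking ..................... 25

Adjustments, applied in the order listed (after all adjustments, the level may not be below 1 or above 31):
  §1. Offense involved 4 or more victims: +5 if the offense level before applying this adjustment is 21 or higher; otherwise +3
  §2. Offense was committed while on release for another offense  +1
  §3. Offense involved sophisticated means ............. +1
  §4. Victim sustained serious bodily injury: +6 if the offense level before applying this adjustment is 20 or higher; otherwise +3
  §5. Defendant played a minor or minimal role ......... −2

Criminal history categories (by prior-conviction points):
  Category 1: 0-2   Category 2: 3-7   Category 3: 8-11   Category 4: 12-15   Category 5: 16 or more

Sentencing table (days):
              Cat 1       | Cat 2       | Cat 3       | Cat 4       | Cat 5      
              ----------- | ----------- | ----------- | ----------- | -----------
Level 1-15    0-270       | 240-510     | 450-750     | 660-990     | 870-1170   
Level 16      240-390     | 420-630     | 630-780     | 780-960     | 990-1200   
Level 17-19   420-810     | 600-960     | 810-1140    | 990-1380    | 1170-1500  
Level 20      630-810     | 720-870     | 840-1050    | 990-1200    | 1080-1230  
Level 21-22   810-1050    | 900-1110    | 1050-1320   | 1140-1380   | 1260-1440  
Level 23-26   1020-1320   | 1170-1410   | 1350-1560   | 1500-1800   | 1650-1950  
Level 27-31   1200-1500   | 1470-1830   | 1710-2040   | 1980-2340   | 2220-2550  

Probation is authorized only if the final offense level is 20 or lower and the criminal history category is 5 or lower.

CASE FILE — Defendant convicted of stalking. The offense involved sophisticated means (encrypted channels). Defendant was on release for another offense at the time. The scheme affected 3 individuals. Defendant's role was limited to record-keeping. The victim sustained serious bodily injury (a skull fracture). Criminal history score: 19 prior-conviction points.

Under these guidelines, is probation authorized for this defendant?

No

Base offense level for stalking: 25.
§2 applies: 25 + 1 = 26.
§3 applies: 26 + 1 = 27.
§4 applies (level before this adjustment is 27 ≥ 20, so +6): 27 + 6 = 33.
§5 applies: 33 − 2 = 31.
Final offense level: 31.
Criminal history: 19 prior points → Category 5 (16+).
Level 31 falls in the 27-31 band.
Grid: Level 27-31 × Category 5 = 2220-2550 days.
Probation check: level 31 > 20 and category 5 ≤ 5 → not eligible.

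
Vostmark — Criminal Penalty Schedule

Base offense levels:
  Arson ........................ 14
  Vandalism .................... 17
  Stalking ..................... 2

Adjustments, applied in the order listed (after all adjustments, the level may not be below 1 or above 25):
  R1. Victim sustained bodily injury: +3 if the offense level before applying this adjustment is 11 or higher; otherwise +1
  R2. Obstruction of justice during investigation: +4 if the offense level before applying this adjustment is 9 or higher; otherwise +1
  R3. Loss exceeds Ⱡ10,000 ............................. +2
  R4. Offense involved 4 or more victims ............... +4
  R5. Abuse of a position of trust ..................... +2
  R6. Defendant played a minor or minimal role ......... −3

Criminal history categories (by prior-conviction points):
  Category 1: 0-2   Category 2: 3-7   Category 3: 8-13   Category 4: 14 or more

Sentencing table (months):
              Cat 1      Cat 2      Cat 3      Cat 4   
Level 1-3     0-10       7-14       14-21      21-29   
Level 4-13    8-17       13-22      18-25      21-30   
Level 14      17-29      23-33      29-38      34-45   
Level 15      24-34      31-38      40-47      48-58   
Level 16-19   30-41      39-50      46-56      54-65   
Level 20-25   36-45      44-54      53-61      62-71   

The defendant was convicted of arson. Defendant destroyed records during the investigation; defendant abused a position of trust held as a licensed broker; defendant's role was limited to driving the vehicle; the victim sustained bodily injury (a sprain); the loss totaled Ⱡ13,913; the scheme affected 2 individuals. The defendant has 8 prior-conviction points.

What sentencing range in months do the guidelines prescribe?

53-61 months

Base offense level for arson: 14.
R1 applies (level before this adjustment is 14 ≥ 11, so +3): 14 + 3 = 17.
R2 applies (level before this adjustment is 17 ≥ 9, so +4): 17 + 4 = 21.
R3 applies: 21 + 2 = 23.
R5 applies: 23 + 2 = 25.
R6 applies: 25 − 3 = 22.
Final offense level: 22.
Criminal history: 8 prior points → Category 3 (8-13).
Level 22 falls in the 20-25 band.
Grid: Level 20-25 × Category 3 = 53-61 months.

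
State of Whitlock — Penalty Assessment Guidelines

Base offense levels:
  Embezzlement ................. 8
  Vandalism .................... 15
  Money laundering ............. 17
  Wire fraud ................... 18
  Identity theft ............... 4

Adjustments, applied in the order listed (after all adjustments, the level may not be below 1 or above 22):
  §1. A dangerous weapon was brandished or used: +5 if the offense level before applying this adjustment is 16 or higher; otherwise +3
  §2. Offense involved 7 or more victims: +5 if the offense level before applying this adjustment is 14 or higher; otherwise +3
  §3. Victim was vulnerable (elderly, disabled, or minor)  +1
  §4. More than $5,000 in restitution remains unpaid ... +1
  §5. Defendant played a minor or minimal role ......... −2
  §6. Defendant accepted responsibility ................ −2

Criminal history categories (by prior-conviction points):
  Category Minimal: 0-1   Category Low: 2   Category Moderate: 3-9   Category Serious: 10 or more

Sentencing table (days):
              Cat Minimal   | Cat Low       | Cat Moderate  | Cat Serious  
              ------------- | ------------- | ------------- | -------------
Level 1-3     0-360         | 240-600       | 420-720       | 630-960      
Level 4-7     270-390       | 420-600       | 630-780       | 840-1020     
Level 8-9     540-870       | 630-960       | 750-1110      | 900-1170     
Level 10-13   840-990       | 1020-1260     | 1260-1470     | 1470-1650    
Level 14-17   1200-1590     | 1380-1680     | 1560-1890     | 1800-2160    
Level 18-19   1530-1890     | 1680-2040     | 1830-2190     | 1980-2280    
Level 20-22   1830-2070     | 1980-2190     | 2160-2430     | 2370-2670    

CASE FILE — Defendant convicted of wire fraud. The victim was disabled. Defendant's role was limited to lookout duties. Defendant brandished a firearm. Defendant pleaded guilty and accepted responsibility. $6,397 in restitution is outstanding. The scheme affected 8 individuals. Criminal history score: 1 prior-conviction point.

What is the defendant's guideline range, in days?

1830-2070 days

Base offense level for wire fraud: 18.
§1 applies (level before this adjustment is 18 ≥ 16, so +5): 18 + 5 = 23.
§2 applies (level before this adjustment is 23 ≥ 14, so +5): 23 + 5 = 28.
§3 applies: 28 + 1 = 29.
§4 applies: 29 + 1 = 30.
§5 applies: 30 − 2 = 28.
§6 applies: 28 − 2 = 26.
Level 26 exceeds the maximum of 22; capped at 22.
Final offense level: 22.
Criminal history: 1 prior point → Category Minimal (0-1).
Level 22 falls in the 20-22 band.
Grid: Level 20-22 × Category Minimal = 1830-2070 days.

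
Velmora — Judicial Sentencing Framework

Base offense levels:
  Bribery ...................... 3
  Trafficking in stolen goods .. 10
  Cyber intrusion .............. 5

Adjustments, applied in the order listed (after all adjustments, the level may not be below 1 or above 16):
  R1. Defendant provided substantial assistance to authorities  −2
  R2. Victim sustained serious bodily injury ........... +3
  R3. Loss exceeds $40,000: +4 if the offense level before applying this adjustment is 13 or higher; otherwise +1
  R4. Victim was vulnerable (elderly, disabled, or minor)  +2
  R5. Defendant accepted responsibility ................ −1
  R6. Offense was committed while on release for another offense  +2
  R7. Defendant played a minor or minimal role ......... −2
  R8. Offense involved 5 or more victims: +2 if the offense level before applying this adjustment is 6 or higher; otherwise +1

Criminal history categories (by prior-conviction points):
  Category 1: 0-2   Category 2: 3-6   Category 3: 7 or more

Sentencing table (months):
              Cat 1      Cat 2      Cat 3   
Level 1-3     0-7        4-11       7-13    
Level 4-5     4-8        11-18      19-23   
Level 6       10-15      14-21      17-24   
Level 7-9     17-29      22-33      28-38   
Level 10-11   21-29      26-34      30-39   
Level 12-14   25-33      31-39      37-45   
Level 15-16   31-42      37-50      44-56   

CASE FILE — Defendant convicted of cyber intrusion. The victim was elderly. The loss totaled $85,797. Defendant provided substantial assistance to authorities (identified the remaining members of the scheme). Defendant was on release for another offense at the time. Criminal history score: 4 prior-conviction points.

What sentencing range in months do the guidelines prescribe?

Base offense level for cyber intrusion: 5.
R1 applies: 5 − 2 = 3.
R2 does not apply.
R3 applies (level before this adjustment is 3 < 13, so +1): 3 + 1 = 4.
R4 applies: 4 + 2 = 6.
R6 applies: 6 + 2 = 8.
Final offense level: 8.
Criminal history: 4 prior points → Category 2 (3-6).
Level 8 falls in the 7-9 band.
Grid: Level 7-9 × Category 2 = 22-33 months.

22-33 months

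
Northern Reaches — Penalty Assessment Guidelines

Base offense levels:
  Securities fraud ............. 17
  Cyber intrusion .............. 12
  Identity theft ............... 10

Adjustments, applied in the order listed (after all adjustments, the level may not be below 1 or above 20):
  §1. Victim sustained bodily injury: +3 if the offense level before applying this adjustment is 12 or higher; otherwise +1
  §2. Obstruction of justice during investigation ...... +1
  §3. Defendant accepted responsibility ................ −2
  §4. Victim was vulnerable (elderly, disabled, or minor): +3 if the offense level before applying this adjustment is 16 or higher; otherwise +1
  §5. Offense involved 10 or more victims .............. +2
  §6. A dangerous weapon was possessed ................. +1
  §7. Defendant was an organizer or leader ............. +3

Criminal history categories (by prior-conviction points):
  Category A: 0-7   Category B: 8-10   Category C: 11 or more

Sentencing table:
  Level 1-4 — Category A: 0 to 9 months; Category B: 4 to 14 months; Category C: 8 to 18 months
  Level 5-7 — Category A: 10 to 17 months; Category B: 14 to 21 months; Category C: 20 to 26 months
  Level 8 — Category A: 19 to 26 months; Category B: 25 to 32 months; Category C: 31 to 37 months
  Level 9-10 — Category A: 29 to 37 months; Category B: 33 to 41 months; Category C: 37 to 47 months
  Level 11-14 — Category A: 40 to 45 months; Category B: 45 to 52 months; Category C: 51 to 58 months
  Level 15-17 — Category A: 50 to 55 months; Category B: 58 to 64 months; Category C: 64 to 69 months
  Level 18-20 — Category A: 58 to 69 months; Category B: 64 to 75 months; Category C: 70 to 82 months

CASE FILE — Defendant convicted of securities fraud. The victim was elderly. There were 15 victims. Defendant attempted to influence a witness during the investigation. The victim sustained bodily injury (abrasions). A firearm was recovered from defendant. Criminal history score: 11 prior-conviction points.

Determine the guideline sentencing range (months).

70-82 months

Base offense level for securities fraud: 17.
§1 applies (level before this adjustment is 17 ≥ 12, so +3): 17 + 3 = 20.
§2 applies: 20 + 1 = 21.
§3 does not apply.
§4 applies (level before this adjustment is 21 ≥ 16, so +3): 21 + 3 = 24.
§5 applies: 24 + 2 = 26.
§6 applies: 26 + 1 = 27.
Level 27 exceeds the maximum of 20; capped at 20.
Final offense level: 20.
Criminal history: 11 prior points → Category C (11+).
Level 20 falls in the 18-20 band.
Grid: Level 18-20 × Category C = 70-82 months.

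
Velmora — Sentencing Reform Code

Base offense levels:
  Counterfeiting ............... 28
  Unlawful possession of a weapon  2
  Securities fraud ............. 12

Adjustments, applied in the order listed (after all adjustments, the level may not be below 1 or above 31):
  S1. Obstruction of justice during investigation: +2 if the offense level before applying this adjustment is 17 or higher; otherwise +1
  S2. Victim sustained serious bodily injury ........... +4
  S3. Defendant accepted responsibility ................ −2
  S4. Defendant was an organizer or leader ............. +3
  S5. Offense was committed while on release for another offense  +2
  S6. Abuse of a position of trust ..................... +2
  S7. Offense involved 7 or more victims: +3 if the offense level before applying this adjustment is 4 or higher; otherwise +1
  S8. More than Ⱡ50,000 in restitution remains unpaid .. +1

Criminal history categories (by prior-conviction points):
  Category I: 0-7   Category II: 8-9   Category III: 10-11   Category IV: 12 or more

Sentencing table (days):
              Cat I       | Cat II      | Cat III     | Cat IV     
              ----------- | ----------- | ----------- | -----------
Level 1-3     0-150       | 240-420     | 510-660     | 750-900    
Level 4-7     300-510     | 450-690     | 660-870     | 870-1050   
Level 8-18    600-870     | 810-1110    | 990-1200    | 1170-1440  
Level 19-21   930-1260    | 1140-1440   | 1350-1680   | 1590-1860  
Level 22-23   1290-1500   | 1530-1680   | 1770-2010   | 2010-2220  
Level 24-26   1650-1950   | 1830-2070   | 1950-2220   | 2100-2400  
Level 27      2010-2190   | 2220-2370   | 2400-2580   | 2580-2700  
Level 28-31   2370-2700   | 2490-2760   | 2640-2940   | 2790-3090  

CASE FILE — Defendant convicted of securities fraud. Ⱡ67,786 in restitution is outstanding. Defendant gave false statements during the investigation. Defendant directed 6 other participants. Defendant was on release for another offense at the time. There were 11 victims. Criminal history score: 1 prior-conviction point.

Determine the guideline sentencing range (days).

1290-1500 days

Base offense level for securities fraud: 12.
S1 applies (level before this adjustment is 12 < 17, so +1): 12 + 1 = 13.
S2 does not apply.
S3 does not apply.
S4 applies: 13 + 3 = 16.
S5 applies: 16 + 2 = 18.
S6 does not apply.
S7 applies (level before this adjustment is 18 ≥ 4, so +3): 18 + 3 = 21.
S8 applies: 21 + 1 = 22.
Final offense level: 22.
Criminal history: 1 prior point → Category I (0-7).
Level 22 falls in the 22-23 band.
Grid: Level 22-23 × Category I = 1290-1500 days.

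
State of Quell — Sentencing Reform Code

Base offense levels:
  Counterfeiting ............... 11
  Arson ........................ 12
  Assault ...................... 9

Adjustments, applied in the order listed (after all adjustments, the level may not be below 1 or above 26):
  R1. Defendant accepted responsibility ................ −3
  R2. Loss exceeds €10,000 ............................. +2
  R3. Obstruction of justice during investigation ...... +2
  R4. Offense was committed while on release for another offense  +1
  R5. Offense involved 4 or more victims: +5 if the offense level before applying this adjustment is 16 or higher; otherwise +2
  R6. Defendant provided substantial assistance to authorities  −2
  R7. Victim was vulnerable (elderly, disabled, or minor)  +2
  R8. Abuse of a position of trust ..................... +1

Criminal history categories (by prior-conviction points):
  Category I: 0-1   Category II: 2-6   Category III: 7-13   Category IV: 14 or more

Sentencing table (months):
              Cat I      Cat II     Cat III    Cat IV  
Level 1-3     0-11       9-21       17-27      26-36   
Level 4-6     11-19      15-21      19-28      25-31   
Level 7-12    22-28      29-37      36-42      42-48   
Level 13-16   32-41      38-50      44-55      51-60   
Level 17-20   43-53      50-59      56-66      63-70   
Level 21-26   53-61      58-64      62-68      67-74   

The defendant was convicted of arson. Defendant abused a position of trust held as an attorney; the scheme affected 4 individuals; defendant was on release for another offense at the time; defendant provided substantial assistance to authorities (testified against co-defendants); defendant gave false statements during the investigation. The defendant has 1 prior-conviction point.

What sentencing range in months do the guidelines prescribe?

Base offense level for arson: 12.
R1 does not apply.
R3 applies: 12 + 2 = 14.
R4 applies: 14 + 1 = 15.
R5 applies (level before this adjustment is 15 < 16, so +2): 15 + 2 = 17.
R6 applies: 17 − 2 = 15.
R7 does not apply.
R8 applies: 15 + 1 = 16.
Final offense level: 16.
Criminal history: 1 prior point → Category I (0-1).
Level 16 falls in the 13-16 band.
Grid: Level 13-16 × Category I = 32-41 months.

32-41 months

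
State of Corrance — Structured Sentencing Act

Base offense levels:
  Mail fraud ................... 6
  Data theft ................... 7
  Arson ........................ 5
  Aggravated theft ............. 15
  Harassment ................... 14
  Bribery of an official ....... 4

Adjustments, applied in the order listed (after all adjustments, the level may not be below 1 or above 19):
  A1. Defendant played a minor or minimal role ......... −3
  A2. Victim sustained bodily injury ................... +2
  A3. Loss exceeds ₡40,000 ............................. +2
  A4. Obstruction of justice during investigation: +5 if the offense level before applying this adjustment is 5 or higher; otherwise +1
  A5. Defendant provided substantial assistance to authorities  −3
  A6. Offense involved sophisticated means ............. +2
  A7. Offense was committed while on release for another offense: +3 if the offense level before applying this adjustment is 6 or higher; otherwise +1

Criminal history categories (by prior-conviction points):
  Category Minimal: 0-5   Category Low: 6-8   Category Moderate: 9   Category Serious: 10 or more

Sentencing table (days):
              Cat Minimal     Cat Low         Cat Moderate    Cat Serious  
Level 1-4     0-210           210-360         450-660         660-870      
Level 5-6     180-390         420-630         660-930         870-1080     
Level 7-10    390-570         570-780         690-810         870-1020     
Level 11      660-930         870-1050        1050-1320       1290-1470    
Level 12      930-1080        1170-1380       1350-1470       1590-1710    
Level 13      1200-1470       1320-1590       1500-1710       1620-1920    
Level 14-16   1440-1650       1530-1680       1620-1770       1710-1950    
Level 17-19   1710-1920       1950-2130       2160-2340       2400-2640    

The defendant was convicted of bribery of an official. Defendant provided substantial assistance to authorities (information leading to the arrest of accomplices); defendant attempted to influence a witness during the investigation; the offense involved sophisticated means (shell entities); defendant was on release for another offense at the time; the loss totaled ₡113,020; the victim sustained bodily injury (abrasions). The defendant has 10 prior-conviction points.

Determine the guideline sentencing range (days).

1710-1950 days

Base offense level for bribery of an official: 4.
A1 does not apply.
A2 applies: 4 + 2 = 6.
A3 applies: 6 + 2 = 8.
A4 applies (level before this adjustment is 8 ≥ 5, so +5): 8 + 5 = 13.
A5 applies: 13 − 3 = 10.
A6 applies: 10 + 2 = 12.
A7 applies (level before this adjustment is 12 ≥ 6, so +3): 12 + 3 = 15.
Final offense level: 15.
Criminal history: 10 prior points → Category Serious (10+).
Level 15 falls in the 14-16 band.
Grid: Level 14-16 × Category Serious = 1710-1950 days.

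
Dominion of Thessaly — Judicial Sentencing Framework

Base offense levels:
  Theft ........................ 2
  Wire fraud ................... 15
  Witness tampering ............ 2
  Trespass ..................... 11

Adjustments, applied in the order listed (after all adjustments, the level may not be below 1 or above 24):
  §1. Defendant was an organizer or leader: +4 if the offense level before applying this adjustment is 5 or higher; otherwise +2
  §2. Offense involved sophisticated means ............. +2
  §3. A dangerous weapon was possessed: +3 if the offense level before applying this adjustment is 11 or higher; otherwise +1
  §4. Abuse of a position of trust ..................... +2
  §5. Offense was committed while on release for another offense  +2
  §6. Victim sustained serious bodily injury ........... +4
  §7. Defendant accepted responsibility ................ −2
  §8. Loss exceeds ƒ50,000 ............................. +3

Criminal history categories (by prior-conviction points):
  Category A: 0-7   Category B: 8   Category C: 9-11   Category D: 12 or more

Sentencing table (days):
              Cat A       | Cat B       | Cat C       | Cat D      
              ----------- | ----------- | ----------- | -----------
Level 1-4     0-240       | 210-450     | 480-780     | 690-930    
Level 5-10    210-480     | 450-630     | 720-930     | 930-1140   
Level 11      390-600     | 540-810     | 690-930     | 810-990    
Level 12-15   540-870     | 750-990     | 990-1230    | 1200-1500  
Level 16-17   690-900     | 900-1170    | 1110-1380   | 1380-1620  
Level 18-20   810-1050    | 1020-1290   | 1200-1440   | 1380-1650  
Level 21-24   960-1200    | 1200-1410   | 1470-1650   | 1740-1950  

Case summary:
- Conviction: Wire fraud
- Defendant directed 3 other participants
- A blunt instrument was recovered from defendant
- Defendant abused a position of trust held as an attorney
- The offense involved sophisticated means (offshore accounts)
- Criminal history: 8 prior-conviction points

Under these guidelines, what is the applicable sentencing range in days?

Base offense level for wire fraud: 15.
§1 applies (level before this adjustment is 15 ≥ 5, so +4): 15 + 4 = 19.
§2 applies: 19 + 2 = 21.
§3 applies (level before this adjustment is 21 ≥ 11, so +3): 21 + 3 = 24.
§4 applies: 24 + 2 = 26.
§5 does not apply.
§8 does not apply.
Level 26 exceeds the maximum of 24; capped at 24.
Final offense level: 24.
Criminal history: 8 prior points → Category B (8).
Level 24 falls in the 21-24 band.
Grid: Level 21-24 × Category B = 1200-1410 days.

1200-1410 days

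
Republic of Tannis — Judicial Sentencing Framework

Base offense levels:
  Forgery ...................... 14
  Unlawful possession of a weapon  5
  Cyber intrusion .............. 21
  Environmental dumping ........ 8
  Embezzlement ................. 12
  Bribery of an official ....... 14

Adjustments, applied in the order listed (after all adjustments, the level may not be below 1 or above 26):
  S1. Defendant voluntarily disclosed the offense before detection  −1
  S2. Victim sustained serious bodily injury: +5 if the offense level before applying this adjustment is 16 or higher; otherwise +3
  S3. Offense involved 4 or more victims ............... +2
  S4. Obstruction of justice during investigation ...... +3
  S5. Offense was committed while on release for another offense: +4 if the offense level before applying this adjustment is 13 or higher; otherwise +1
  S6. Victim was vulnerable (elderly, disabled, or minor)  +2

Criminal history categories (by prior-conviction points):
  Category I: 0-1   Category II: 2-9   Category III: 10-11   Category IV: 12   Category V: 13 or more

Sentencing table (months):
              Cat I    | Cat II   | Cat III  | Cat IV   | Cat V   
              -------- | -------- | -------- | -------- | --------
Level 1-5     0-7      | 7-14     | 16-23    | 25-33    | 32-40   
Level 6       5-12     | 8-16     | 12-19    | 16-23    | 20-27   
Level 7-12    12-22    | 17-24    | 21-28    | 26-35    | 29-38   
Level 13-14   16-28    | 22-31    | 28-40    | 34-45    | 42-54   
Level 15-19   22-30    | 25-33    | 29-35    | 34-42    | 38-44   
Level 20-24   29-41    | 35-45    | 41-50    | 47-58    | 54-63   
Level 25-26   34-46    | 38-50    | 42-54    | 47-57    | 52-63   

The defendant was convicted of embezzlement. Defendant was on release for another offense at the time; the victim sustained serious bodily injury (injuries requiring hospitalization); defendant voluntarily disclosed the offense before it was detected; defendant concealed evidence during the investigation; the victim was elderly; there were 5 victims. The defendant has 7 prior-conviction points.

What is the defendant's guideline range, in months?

38-50 months

Base offense level for embezzlement: 12.
S1 applies: 12 − 1 = 11.
S2 applies (level before this adjustment is 11 < 16, so +3): 11 + 3 = 14.
S3 applies: 14 + 2 = 16.
S4 applies: 16 + 3 = 19.
S5 applies (level before this adjustment is 19 ≥ 13, so +4): 19 + 4 = 23.
S6 applies: 23 + 2 = 25.
Final offense level: 25.
Criminal history: 7 prior points → Category II (2-9).
Level 25 falls in the 25-26 band.
Grid: Level 25-26 × Category II = 38-50 months.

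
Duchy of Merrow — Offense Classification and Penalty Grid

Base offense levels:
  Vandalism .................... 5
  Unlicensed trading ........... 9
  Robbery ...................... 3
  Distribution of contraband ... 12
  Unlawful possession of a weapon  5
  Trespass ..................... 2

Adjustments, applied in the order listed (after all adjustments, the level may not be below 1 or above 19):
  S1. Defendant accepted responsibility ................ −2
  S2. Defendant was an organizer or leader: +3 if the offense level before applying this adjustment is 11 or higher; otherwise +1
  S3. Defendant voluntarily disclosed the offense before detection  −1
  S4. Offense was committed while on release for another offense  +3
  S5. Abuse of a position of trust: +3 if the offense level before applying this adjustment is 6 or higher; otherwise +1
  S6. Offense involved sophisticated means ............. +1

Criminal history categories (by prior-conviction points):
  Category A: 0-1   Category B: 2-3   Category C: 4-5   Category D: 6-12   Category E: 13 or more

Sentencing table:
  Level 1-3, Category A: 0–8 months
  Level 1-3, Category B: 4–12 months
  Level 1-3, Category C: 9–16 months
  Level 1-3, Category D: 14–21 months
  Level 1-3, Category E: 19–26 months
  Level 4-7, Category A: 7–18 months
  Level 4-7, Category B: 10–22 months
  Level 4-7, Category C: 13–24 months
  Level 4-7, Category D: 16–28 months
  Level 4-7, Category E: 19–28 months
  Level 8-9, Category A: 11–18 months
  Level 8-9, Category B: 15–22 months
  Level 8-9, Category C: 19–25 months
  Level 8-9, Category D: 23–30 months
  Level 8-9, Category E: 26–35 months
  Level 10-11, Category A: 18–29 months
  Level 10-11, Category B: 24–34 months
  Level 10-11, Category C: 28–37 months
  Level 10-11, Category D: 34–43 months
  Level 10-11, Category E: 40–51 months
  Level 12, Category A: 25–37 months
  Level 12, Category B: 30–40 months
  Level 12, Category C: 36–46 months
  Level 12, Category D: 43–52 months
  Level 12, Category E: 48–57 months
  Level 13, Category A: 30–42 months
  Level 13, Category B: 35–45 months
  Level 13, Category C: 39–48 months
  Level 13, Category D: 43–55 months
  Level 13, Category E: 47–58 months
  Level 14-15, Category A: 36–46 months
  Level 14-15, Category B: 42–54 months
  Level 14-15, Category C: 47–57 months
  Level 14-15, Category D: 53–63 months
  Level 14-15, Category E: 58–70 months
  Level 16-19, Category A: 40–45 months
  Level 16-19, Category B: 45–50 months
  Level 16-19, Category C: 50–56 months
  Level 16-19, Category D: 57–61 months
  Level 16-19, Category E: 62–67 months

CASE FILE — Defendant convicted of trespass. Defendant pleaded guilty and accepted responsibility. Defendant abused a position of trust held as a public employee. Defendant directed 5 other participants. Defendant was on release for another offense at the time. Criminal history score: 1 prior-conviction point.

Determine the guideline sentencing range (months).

7-18 months

Base offense level for trespass: 2.
S1 applies: 2 − 2 = 0.
S2 applies (level before this adjustment is 0 < 11, so +1): 0 + 1 = 1.
S3 does not apply.
S4 applies: 1 + 3 = 4.
S5 applies (level before this adjustment is 4 < 6, so +1): 4 + 1 = 5.
S6 does not apply.
Final offense level: 5.
Criminal history: 1 prior point → Category A (0-1).
Level 5 falls in the 4-7 band.
Grid: Level 4-7 × Category A = 7-18 months.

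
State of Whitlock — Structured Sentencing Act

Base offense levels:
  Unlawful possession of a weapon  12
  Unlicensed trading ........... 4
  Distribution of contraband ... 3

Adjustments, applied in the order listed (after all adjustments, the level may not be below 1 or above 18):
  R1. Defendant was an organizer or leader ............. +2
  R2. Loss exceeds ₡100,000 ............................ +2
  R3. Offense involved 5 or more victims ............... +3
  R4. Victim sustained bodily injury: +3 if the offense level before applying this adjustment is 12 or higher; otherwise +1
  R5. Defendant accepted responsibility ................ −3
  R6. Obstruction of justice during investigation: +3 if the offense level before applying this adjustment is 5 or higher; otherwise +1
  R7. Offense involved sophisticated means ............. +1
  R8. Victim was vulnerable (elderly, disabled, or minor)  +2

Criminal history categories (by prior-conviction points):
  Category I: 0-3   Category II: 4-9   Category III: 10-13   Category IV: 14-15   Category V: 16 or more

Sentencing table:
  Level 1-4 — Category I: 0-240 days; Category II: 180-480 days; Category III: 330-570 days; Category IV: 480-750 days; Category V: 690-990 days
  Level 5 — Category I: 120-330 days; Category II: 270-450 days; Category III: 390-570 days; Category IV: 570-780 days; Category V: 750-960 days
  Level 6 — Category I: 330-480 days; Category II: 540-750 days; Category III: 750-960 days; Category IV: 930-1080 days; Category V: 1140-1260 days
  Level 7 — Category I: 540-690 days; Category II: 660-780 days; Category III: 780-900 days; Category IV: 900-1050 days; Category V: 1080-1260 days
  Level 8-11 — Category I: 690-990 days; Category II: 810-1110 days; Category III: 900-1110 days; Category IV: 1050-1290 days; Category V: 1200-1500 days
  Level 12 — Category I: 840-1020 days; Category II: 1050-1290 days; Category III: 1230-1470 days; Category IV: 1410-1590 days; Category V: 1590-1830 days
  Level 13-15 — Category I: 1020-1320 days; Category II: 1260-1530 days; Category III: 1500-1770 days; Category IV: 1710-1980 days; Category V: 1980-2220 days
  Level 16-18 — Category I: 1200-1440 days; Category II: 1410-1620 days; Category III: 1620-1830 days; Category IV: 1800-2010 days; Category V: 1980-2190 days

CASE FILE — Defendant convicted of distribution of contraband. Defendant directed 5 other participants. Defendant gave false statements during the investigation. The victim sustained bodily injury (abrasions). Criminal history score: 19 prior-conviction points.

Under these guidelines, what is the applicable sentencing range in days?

Base offense level for distribution of contraband: 3.
R1 applies: 3 + 2 = 5.
R2 does not apply.
R3 does not apply.
R4 applies (level before this adjustment is 5 < 12, so +1): 5 + 1 = 6.
R5 does not apply.
R6 applies (level before this adjustment is 6 ≥ 5, so +3): 6 + 3 = 9.
R8 does not apply.
Final offense level: 9.
Criminal history: 19 prior points → Category V (16+).
Level 9 falls in the 8-11 band.
Grid: Level 8-11 × Category V = 1200-1500 days.

1200-1500 days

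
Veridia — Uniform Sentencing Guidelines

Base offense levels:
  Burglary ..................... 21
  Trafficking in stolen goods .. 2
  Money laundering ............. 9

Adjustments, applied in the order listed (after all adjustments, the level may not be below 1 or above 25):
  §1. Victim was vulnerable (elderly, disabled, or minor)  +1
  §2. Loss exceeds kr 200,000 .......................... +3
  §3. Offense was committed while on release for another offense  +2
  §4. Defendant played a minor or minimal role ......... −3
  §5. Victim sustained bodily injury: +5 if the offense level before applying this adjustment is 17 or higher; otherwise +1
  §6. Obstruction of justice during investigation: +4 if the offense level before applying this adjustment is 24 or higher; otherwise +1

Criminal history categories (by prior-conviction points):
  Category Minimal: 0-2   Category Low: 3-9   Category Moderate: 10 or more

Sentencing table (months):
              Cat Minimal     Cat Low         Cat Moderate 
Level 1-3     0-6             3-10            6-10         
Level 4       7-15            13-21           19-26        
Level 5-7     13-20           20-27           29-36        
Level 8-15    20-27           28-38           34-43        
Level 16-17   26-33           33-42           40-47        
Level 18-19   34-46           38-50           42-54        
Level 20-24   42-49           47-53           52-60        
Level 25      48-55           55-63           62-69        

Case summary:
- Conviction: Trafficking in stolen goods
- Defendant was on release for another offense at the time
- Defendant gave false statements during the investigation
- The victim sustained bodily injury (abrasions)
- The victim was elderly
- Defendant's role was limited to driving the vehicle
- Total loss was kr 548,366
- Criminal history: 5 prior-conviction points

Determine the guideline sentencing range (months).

Base offense level for trafficking in stolen goods: 2.
§1 applies: 2 + 1 = 3.
§2 applies: 3 + 3 = 6.
§3 applies: 6 + 2 = 8.
§4 applies: 8 − 3 = 5.
§5 applies (level before this adjustment is 5 < 17, so +1): 5 + 1 = 6.
§6 applies (level before this adjustment is 6 < 24, so +1): 6 + 1 = 7.
Final offense level: 7.
Criminal history: 5 prior points → Category Low (3-9).
Level 7 falls in the 5-7 band.
Grid: Level 5-7 × Category Low = 20-27 months.

20-27 months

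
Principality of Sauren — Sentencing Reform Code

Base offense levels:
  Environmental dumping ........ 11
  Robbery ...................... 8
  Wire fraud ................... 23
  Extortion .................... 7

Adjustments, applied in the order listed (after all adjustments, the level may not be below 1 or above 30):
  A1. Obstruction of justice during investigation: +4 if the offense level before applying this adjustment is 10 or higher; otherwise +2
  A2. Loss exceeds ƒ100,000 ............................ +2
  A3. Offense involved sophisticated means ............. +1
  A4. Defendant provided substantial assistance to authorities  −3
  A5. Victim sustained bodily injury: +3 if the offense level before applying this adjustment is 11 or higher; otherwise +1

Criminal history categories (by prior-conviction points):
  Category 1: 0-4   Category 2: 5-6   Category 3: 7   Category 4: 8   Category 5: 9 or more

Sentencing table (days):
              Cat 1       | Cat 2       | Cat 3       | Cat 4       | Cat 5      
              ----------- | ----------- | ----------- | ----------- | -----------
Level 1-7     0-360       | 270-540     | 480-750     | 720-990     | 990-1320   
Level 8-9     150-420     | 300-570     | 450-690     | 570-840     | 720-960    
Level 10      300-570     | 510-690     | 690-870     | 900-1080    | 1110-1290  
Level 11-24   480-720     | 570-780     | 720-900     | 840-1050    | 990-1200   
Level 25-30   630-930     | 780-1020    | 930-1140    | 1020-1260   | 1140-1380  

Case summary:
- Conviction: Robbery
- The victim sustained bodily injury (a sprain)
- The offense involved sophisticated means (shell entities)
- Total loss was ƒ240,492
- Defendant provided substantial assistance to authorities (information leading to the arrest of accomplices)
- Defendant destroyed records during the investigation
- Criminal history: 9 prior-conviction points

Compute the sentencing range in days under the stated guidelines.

Base offense level for robbery: 8.
A1 applies (level before this adjustment is 8 < 10, so +2): 8 + 2 = 10.
A2 applies: 10 + 2 = 12.
A3 applies: 12 + 1 = 13.
A4 applies: 13 − 3 = 10.
A5 applies (level before this adjustment is 10 < 11, so +1): 10 + 1 = 11.
Final offense level: 11.
Criminal history: 9 prior points → Category 5 (9+).
Level 11 falls in the 11-24 band.
Grid: Level 11-24 × Category 5 = 990-1200 days.

990-1200 days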